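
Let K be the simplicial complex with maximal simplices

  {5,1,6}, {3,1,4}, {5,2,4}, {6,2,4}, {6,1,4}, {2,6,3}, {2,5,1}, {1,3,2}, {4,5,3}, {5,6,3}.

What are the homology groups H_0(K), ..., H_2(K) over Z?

H_0 ≅ Z,  H_1 ≅ Z/2,  H_2 = 0.

Fix the vertex order 1 < 2 < 3 < 4 < 5 < 6 and write every simplex with vertices in increasing order. Then dim K = 2 and the simplices of K are:

  0-simplices (6): [1], [2], [3], [4], [5], [6]
  1-simplices (15): [1,2], [1,3], [1,4], [1,5], [1,6], [2,3], [2,4], [2,5], [2,6], [3,4], [3,5], [3,6], [4,5], [4,6], [5,6]
  2-simplices (10): [1,2,3], [1,2,5], [1,3,4], [1,4,6], [1,5,6], [2,3,6], [2,4,5], [2,4,6], [3,4,5], [3,5,6]

Hence C_0 ≅ Z^6, C_1 ≅ Z^15, C_2 ≅ Z^10.

The boundary map ∂_1: C_1 → C_0 sends each edge [p,q] (with p < q) to q − p.
As a 6×15 matrix over Z this has rank 5, with invariant factors (1,1,1,1,1).

∂_2: C_2 → C_1 maps a triangle to the signed sum of its edges. For instance
  ∂[2,4,5] = [4,5] − [2,5] + [2,4],
  ∂[1,5,6] = [5,6] − [1,6] + [1,5].
As a 15×10 matrix over Z this has rank 10, with invariant factors (1,1,1,1,1,1,1,1,1,2).

From H_k ≅ ker(∂_k) / im(∂_{k+1}) we obtain:

  H_0: rank C_0 − rank ∂_1 = 6 − 5 = 1, and the invariant factors of ∂_1 are all 1, so H_0 = Z.
  H_1: rank ker ∂_1 − rank ∂_2 = (15 − 5) − 10 = 0, and ∂_2 has invariant factor 2 > 1, so H_1 = Z/2.
  H_2: rank ker ∂_2 − rank ∂_3 = (10 − 10) − 0 = 0, and there is no ∂_3, so H_2 = 0.

(K is a triangulation of the real projective plane RP^2.)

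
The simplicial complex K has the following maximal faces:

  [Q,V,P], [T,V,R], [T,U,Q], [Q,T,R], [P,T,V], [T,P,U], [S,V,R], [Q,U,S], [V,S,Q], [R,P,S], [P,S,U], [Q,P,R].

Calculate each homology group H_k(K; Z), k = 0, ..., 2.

Fix the vertex order P < Q < R < S < T < U < V and write every simplex with vertices in increasing order. Then dim K = 2 and the simplices of K are:

  0-simplices (7): P, Q, R, S, T, U, V
  1-simplices (18): PQ, PR, PS, PT, PU, PV, QR, QS, QT, QU, QV, RS, RT, RV, SU, SV, TU, TV
  2-simplices (12): PQR, PQV, PRS, PSU, PTU, PTV, QRT, QSU, QSV, QTU, RSV, RTV

giving chain groups C_0 ≅ Z^7, C_1 ≅ Z^18, C_2 ≅ Z^12.

The boundary map ∂_1: C_1 → C_0 sends each edge [p,q] (with p < q) to q − p.
As a 7×18 matrix over Z this has rank 6, with invariant factors (1,1,1,1,1,1).

The boundary map ∂_2: C_2 → C_1 maps a triangle to the signed sum of its edges. For instance
  ∂QTU = TU − QU + QT,
  ∂PSU = SU − PU + PS.
This gives a 18×12 integer matrix of rank 12; reducing to Smith normal form yields diagonal entries (1,1,1,1,1,1,1,1,1,1,1,2).

Reading off H_k = ker ∂_k / im ∂_{k+1}:

  H_0: rank C_0 − rank ∂_1 = 7 − 6 = 1, and the invariant factors of ∂_1 are all 1, so H_0 ≅ Z.
  H_1: rank ker ∂_1 − rank ∂_2 = (18 − 6) − 12 = 0, and ∂_2 has invariant factor 2 > 1, so H_1 ≅ Z/2.
  H_2: rank ker ∂_2 − rank ∂_3 = (12 − 12) − 0 = 0, and there is no ∂_3, so H_2 ≅ 0.

As a check, the Euler characteristic is 7 − 18 + 12 = 1, which agrees with 1 − 0 + 0 = 1.

H_0 ≅ Z,  H_1 ≅ Z/2,  H_2 = 0.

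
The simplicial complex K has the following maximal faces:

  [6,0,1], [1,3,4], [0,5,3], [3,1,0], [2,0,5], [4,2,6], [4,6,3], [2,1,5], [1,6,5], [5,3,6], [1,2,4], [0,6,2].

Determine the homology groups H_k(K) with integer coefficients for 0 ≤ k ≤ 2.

H_0 = Z,  H_1 = Z/2Z,  H_2 = 0.

We work with the vertex ordering 0 < 1 < 2 < 3 < 4 < 5 < 6. The simplices of K, each written with vertices in increasing order, are:

  0-simplices (7): [0], [1], [2], [3], [4], [5], [6]
  1-simplices (18): [0,1], [0,2], [0,3], [0,5], [0,6], [1,2], [1,3], [1,4], [1,5], [1,6], [2,4], [2,5], [2,6], [3,4], [3,5], [3,6], [4,6], [5,6]
  2-simplices (12): [0,1,3], [0,1,6], [0,2,5], [0,2,6], [0,3,5], [1,2,4], [1,2,5], [1,3,4], [1,5,6], [2,4,6], [3,4,6], [3,5,6]

Hence C_0 ≅ Z^7, C_1 ≅ Z^18, C_2 ≅ Z^12.

Boundary ∂_1: C_1 → C_0 maps an edge to its endpoints' difference, ∂[p,q] = q − p.
The 7×18 boundary matrix has rank 6 and Smith normal form diag(1,1,1,1,1,1).

The boundary map ∂_2: C_2 → C_1 sends each 2-simplex [p,q,r] to [q,r] − [p,r] + [p,q]. For instance
  ∂[0,2,6] = [2,6] − [0,6] + [0,2],
  ∂[1,2,4] = [2,4] − [1,4] + [1,2].
The 18×12 boundary matrix has rank 12 and Smith normal form diag(1,1,1,1,1,1,1,1,1,1,1,2).

From H_k ≅ ker(∂_k) / im(∂_{k+1}) we obtain:

  H_0: rank C_0 − rank ∂_1 = 7 − 6 = 1, and the invariant factors of ∂_1 are all 1, so H_0 = Z.
  H_1: rank ker ∂_1 − rank ∂_2 = (18 − 6) − 12 = 0, and ∂_2 has invariant factor 2 > 1, so H_1 = Z/2Z.
  H_2: rank ker ∂_2 − rank ∂_3 = (12 − 12) − 0 = 0, and there is no ∂_3, so H_2 = 0.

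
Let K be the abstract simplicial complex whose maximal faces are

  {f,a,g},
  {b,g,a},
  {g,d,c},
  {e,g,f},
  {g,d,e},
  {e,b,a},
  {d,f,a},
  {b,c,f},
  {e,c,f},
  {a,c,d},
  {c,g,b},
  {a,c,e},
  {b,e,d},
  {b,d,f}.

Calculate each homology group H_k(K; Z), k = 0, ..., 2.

H_0 ≅ Z,  H_1 ≅ Z^2,  H_2 ≅ Z.

K has 7 vertices, 21 edges, 14 triangles.
rank ∂_0 = 0, rank ∂_1 = 6 ⇒ b_0 = 7 − 0 − 6 = 1; all invariant factors of ∂_1 are 1 so no torsion. So H_0 = Z.
rank ∂_1 = 6, rank ∂_2 = 13 ⇒ b_1 = 21 − 6 − 13 = 2; all invariant factors of ∂_2 are 1 so no torsion. So H_1 = Z^2.
rank ∂_2 = 13, rank ∂_3 = 0 ⇒ b_2 = 14 − 13 − 0 = 1. So H_2 = Z.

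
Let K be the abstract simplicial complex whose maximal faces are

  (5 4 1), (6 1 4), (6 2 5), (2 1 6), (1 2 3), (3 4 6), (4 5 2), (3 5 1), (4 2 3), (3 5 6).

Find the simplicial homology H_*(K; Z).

Take the total order 1 < 2 < 3 < 4 < 5 < 6 on the vertex set. Then K (dimension 2) consists of the simplices:

  0-simplices (6): [1], [2], [3], [4], [5], [6]
  1-simplices (15): [1,2], [1,3], [1,4], [1,5], [1,6], [2,3], [2,4], [2,5], [2,6], [3,4], [3,5], [3,6], [4,5], [4,6], [5,6]
  2-simplices (10): [1,2,3], [1,2,6], [1,3,5], [1,4,5], [1,4,6], [2,3,4], [2,4,5], [2,5,6], [3,4,6], [3,5,6]

so the chain groups are C_0 ≅ Z^6, C_1 ≅ Z^15, C_2 ≅ Z^10.

∂_1: C_1 → C_0 is given by ∂[p,q] = [q] − [p].
The 6×15 boundary matrix has rank 5 and Smith normal form diag(1,1,1,1,1).

The boundary map ∂_2: C_2 → C_1 sends each 2-simplex [p,q,r] to [q,r] − [p,r] + [p,q]. For instance
  ∂[1,2,3] = [2,3] − [1,3] + [1,2],
  ∂[1,3,5] = [3,5] − [1,5] + [1,3].
This gives a 15×10 integer matrix of rank 10; reducing to Smith normal form yields diagonal entries (1,1,1,1,1,1,1,1,1,2).

From H_k ≅ ker(∂_k) / im(∂_{k+1}) we obtain:

  H_0: rank C_0 − rank ∂_1 = 6 − 5 = 1, and the invariant factors of ∂_1 are all 1, so H_0 = Z.
  H_1: rank ker ∂_1 − rank ∂_2 = (15 − 5) − 10 = 0, and ∂_2 has invariant factor 2 > 1, so H_1 = Z/2Z.
  H_2: rank ker ∂_2 − rank ∂_3 = (10 − 10) − 0 = 0, and there is no ∂_3, so H_2 = 0.

H_0 ≅ Z,  H_1 ≅ Z/2Z,  H_2 = 0.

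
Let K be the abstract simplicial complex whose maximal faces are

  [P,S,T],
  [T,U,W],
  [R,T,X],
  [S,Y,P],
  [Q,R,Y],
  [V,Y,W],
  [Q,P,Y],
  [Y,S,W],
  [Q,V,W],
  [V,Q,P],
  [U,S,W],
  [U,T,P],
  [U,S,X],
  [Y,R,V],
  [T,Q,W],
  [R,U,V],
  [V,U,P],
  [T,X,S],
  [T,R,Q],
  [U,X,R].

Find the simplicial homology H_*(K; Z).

We work with the vertex ordering P < Q < R < S < T < U < V < W < X < Y. The simplices of K, each written with vertices in increasing order, are:

  0-simplices (10): P, Q, R, S, T, U, V, W, X, Y
  1-simplices (30): PQ, PS, PT, PU, PV, PY, QR, QT, QV, QW, QY, RT, RU, RV, RX, RY, ST, SU, SW, SX, SY, TU, TW, TX, UV, UW, UX, VW, VY, WY
  2-simplices (20): PQV, PQY, PST, PSY, PTU, PUV, QRT, QRY, QTW, QVW, RTX, RUV, RUX, RVY, STX, SUW, SUX, SWY, TUW, VWY

so the chain groups are C_0 ≅ Z^10, C_1 ≅ Z^30, C_2 ≅ Z^20.

The boundary map ∂_1: C_1 → C_0 maps an edge to its endpoints' difference, ∂[p,q] = q − p. For instance
  ∂PY = Y − P.
This gives a 10×30 integer matrix of rank 9; reducing to Smith normal form yields diagonal entries (1,1,1,1,1,1,1,1,1).

∂_2: C_2 → C_1 sends each 2-simplex [p,q,r] to [q,r] − [p,r] + [p,q]. For instance
  ∂TUW = UW − TW + TU,
  ∂RTX = TX − RX + RT.
This gives a 30×20 integer matrix of rank 20; reducing to Smith normal form yields diagonal entries (1,1,1,1,1,1,1,1,1,1,1,1,1,1,1,1,1,1,1,2).

Now H_k = ker ∂_k / im ∂_{k+1}, so:

  H_0: rank C_0 − rank ∂_1 = 10 − 9 = 1, and the invariant factors of ∂_1 are all 1, so H_0 = Z.
  H_1: rank ker ∂_1 − rank ∂_2 = (30 − 9) − 20 = 1, and ∂_2 has invariant factor 2 > 1, so H_1 = Z ⊕ Z/2Z.
  H_2: rank ker ∂_2 − rank ∂_3 = (20 − 20) − 0 = 0, and there is no ∂_3, so H_2 = 0.

H_0 = Z,  H_1 = Z ⊕ Z/2Z,  H_2 = 0.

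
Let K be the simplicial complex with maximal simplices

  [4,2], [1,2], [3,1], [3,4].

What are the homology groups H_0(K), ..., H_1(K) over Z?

Fix the vertex order 1 < 2 < 3 < 4 and write every simplex with vertices in increasing order. Then dim K = 1 and the simplices of K are:

  0-simplices (4): [1], [2], [3], [4]
  1-simplices (4): [1,2], [1,3], [2,4], [3,4]

giving chain groups C_0 ≅ Z^4, C_1 ≅ Z^4.

The boundary map ∂_1: C_1 → C_0 sends each edge [p,q] (with p < q) to q − p.
The 4×4 boundary matrix has rank 3 and Smith normal form diag(1,1,1).

Reading off H_k = ker ∂_k / im ∂_{k+1}:

  H_0: rank C_0 − rank ∂_1 = 4 − 3 = 1, and the invariant factors of ∂_1 are all 1, so H_0 = Z.
  H_1: rank ker ∂_1 − rank ∂_2 = (4 − 3) − 0 = 1, and there is no ∂_2, so H_1 = Z.

H_0 = Z,  H_1 = Z.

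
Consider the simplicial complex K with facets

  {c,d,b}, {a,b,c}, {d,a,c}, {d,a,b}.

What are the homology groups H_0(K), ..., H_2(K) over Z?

H_0 = Z,  H_1 = 0,  H_2 = Z.

K has 4 vertices, 6 edges, 4 triangles.
rank ∂_0 = 0, rank ∂_1 = 3 ⇒ b_0 = 4 − 0 − 3 = 1; all invariant factors of ∂_1 are 1 so no torsion. So H_0 ≅ Z.
rank ∂_1 = 3, rank ∂_2 = 3 ⇒ b_1 = 6 − 3 − 3 = 0; all invariant factors of ∂_2 are 1 so no torsion. So H_1 ≅ 0.
rank ∂_2 = 3, rank ∂_3 = 0 ⇒ b_2 = 4 − 3 − 0 = 1. So H_2 ≅ Z.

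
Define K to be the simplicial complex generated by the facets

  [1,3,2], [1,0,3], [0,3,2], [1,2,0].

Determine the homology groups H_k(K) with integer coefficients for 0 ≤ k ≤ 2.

We work with the vertex ordering 0 < 1 < 2 < 3. The simplices of K, each written with vertices in increasing order, are:

  0-simplices (4): [0], [1], [2], [3]
  1-simplices (6): [0,1], [0,2], [0,3], [1,2], [1,3], [2,3]
  2-simplices (4): [0,1,2], [0,1,3], [0,2,3], [1,2,3]

Hence C_0 ≅ Z^4, C_1 ≅ Z^6, C_2 ≅ Z^4.

The boundary map ∂_1: C_1 → C_0 maps an edge to its endpoints' difference, ∂[p,q] = q − p.
This gives a 4×6 integer matrix of rank 3; reducing to Smith normal form yields diagonal entries (1,1,1).

The boundary map ∂_2: C_2 → C_1 sends each 2-simplex [p,q,r] to [q,r] − [p,r] + [p,q]. For instance
  ∂[0,1,2] = [1,2] − [0,2] + [0,1],
  ∂[0,2,3] = [2,3] − [0,3] + [0,2].
This gives a 6×4 integer matrix of rank 3; reducing to Smith normal form yields diagonal entries (1,1,1).

Now H_k = ker ∂_k / im ∂_{k+1}, so:

  H_0: rank C_0 − rank ∂_1 = 4 − 3 = 1, and the invariant factors of ∂_1 are all 1, so H_0 ≅ Z.
  H_1: rank ker ∂_1 − rank ∂_2 = (6 − 3) − 3 = 0, and the invariant factors of ∂_2 are all 1, so H_1 ≅ 0.
  H_2: rank ker ∂_2 − rank ∂_3 = (4 − 3) − 0 = 1, and there is no ∂_3, so H_2 ≅ Z.

H_0 = Z,  H_1 = 0,  H_2 = Z.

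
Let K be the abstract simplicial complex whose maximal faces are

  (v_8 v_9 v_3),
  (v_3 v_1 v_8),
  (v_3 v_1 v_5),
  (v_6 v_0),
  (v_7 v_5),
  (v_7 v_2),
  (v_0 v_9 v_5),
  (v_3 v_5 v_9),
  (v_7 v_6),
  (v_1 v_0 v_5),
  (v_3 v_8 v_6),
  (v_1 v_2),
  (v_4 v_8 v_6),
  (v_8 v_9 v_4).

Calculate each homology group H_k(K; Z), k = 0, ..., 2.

Fix the vertex order v_0 < v_1 < v_2 < v_3 < v_4 < v_5 < v_6 < v_7 < v_8 < v_9 and write every simplex with vertices in increasing order. Then dim K = 2 and the simplices of K are:

  0-simplices (10): [v_0], [v_1], [v_2], [v_3], [v_4], [v_5], [v_6], [v_7], [v_8], [v_9]
  1-simplices (21): (21 of them)
  2-simplices (9): [v_0,v_1,v_5], [v_0,v_5,v_9], [v_1,v_3,v_5], [v_1,v_3,v_8], [v_3,v_5,v_9], [v_3,v_6,v_8], [v_3,v_8,v_9], [v_4,v_6,v_8], [v_4,v_8,v_9]

Hence C_0 ≅ Z^10, C_1 ≅ Z^21, C_2 ≅ Z^9.

∂_1: C_1 → C_0 is given by ∂[p,q] = [q] − [p].
The 10×21 boundary matrix has rank 9 and Smith normal form diag(1,1,1,1,1,1,1,1,1).

Boundary ∂_2: C_2 → C_1 acts by ∂[p,q,r] = [q,r] − [p,r] + [p,q]. For instance
  ∂[v_3,v_8,v_9] = [v_8,v_9] − [v_3,v_9] + [v_3,v_8],
  ∂[v_0,v_1,v_5] = [v_1,v_5] − [v_0,v_5] + [v_0,v_1].
As a 21×9 matrix over Z this has rank 9, with invariant factors (1,1,1,1,1,1,1,1,1).

Computing H_k = (kernel of ∂_k) / (image of ∂_{k+1}):

  H_0: rank C_0 − rank ∂_1 = 10 − 9 = 1, and the invariant factors of ∂_1 are all 1, so H_0 ≅ Z.
  H_1: rank ker ∂_1 − rank ∂_2 = (21 − 9) − 9 = 3, and the invariant factors of ∂_2 are all 1, so H_1 ≅ Z^3.
  H_2: rank ker ∂_2 − rank ∂_3 = (9 − 9) − 0 = 0, and there is no ∂_3, so H_2 ≅ 0.

As a check, the Euler characteristic is 10 − 21 + 9 = -2, which agrees with 1 − 3 + 0 = -2.

H_0 = Z,  H_1 = Z^3,  H_2 = 0.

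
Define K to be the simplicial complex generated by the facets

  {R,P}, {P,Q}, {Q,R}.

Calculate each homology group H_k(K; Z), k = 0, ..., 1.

Order the vertices as P < Q < R. Listing each simplex with vertices in this order, K has dimension 1 with simplices:

  0-simplices (3): P, Q, R
  1-simplices (3): PQ, PR, QR

giving chain groups C_0 ≅ Z^3, C_1 ≅ Z^3.

The boundary map ∂_1: C_1 → C_0 sends each edge [p,q] (with p < q) to q − p.
The 3×3 boundary matrix has rank 2 and Smith normal form diag(1,1).

Reading off H_k = ker ∂_k / im ∂_{k+1}:

  H_0: rank C_0 − rank ∂_1 = 3 − 2 = 1, and the invariant factors of ∂_1 are all 1, so H_0 ≅ Z.
  H_1: rank ker ∂_1 − rank ∂_2 = (3 − 2) − 0 = 1, and there is no ∂_2, so H_1 ≅ Z.

H_0 ≅ Z,  H_1 ≅ Z.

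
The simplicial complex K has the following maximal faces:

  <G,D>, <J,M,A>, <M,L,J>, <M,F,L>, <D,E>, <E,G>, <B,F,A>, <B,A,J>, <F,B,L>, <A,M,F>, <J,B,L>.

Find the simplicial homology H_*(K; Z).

Take the total order A < B < D < E < F < G < J < L < M on the vertex set. Then K (dimension 2) consists of the simplices:

  0-simplices (9): A, B, D, E, F, G, J, L, M
  1-simplices (15): AB, AF, AJ, AM, BF, BJ, BL, DE, DG, EG, FL, FM, JL, JM, LM
  2-simplices (8): ABF, ABJ, AFM, AJM, BFL, BJL, FLM, JLM

giving chain groups C_0 ≅ Z^9, C_1 ≅ Z^15, C_2 ≅ Z^8.

The boundary map ∂_1: C_1 → C_0 sends each edge [p,q] (with p < q) to q − p. For instance
  ∂JL = L − J.
The 9×15 boundary matrix has rank 7 and Smith normal form diag(1,1,1,1,1,1,1).

The boundary map ∂_2: C_2 → C_1 acts by ∂[p,q,r] = [q,r] − [p,r] + [p,q]. For instance
  ∂JLM = LM − JM + JL,
  ∂BJL = JL − BL + BJ.
The resulting 15×8 matrix has rank 7, and its Smith normal form has invariant factors (1,1,1,1,1,1,1).

From H_k ≅ ker(∂_k) / im(∂_{k+1}) we obtain:

  H_0: rank C_0 − rank ∂_1 = 9 − 7 = 2, and the invariant factors of ∂_1 are all 1, so H_0 ≅ Z^2.
  H_1: rank ker ∂_1 − rank ∂_2 = (15 − 7) − 7 = 1, and the invariant factors of ∂_2 are all 1, so H_1 ≅ Z.
  H_2: rank ker ∂_2 − rank ∂_3 = (8 − 7) − 0 = 1, and there is no ∂_3, so H_2 ≅ Z.

As a check, the Euler characteristic is 9 − 15 + 8 = 2, which agrees with 2 − 1 + 1 = 2.
(K is a triangulation of the disjoint union of the 2-sphere S^2 and the circle S^1.)

H_0 = Z^2,  H_1 = Z,  H_2 = Z.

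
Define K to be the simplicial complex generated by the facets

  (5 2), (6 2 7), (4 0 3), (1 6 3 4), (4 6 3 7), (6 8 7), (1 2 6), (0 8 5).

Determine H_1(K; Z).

H_1 ≅ Z^2.

K has 9 vertices, 20 edges, 12 triangles, 2 3-simplices.
rank ∂_1 = 8, rank ∂_2 = 10 ⇒ b_1 = 20 − 8 − 10 = 2; all invariant factors of ∂_2 are 1 so no torsion. So H_1 = Z^2.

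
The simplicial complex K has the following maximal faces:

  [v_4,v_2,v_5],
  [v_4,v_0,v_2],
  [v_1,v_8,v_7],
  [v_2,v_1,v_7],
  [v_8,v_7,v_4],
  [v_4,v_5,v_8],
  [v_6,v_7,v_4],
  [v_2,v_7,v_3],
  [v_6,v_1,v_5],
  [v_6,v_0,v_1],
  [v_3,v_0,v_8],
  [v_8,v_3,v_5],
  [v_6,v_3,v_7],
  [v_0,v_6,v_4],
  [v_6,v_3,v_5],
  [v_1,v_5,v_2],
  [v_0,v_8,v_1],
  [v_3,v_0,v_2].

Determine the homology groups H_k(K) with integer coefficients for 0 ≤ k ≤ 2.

H_0 = Z,  H_1 = Z^2,  H_2 = Z.

K has 9 vertices, 27 edges, 18 triangles.
rank ∂_0 = 0, rank ∂_1 = 8 ⇒ b_0 = 9 − 0 − 8 = 1; all invariant factors of ∂_1 are 1 so no torsion. So H_0 = Z.
rank ∂_1 = 8, rank ∂_2 = 17 ⇒ b_1 = 27 − 8 − 17 = 2; all invariant factors of ∂_2 are 1 so no torsion. So H_1 = Z^2.
rank ∂_2 = 17, rank ∂_3 = 0 ⇒ b_2 = 18 − 17 − 0 = 1. So H_2 = Z.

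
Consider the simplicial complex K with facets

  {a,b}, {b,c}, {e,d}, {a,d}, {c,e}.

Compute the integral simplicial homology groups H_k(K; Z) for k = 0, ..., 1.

H_0 ≅ Z,  H_1 ≅ Z.

K has 5 vertices, 5 edges.
rank ∂_0 = 0, rank ∂_1 = 4 ⇒ b_0 = 5 − 0 − 4 = 1; all invariant factors of ∂_1 are 1 so no torsion. So H_0 ≅ Z.
rank ∂_1 = 4, rank ∂_2 = 0 ⇒ b_1 = 5 − 4 − 0 = 1. So H_1 ≅ Z.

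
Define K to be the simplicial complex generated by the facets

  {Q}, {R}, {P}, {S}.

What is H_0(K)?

H_0 = Z^4.

We work with the vertex ordering P < Q < R < S. The simplices of K, each written with vertices in increasing order, are:

  0-simplices (4): P, Q, R, S

giving chain groups C_0 ≅ Z^4.

Reading off H_k = ker ∂_k / im ∂_{k+1}:

  H_0: rank C_0 − rank ∂_1 = 4 − 0 = 4, and there is no ∂_1, so H_0 ≅ Z^4.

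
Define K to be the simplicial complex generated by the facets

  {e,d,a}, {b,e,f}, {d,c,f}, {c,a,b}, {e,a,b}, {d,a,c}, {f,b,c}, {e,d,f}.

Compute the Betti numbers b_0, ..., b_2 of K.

b_0 = 1, b_1 = 0, b_2 = 1.

Order the vertices as a < b < c < d < e < f. Listing each simplex with vertices in this order, K has dimension 2 with simplices:

  0-simplices (6): a, b, c, d, e, f
  1-simplices (12): ab, ac, ad, ae, bc, be, bf, cd, cf, de, df, ef
  2-simplices (8): abc, abe, acd, ade, bcf, bef, cdf, def

so the chain groups are C_0 ≅ Z^6, C_1 ≅ Z^12, C_2 ≅ Z^8.

The boundary map ∂_1: C_1 → C_0 is given by ∂[p,q] = [q] − [p]. For instance
  ∂be = e − b.
This gives a 6×12 integer matrix of rank 5; reducing to Smith normal form yields diagonal entries (1,1,1,1,1).

∂_2: C_2 → C_1 maps a triangle to the signed sum of its edges. For instance
  ∂bef = ef − bf + be,
  ∂bcf = cf − bf + bc.
This gives a 12×8 integer matrix of rank 7; reducing to Smith normal form yields diagonal entries (1,1,1,1,1,1,1).

Computing H_k = (kernel of ∂_k) / (image of ∂_{k+1}):

  H_0: rank C_0 − rank ∂_1 = 6 − 5 = 1, and the invariant factors of ∂_1 are all 1, so H_0 ≅ Z.
  H_1: rank ker ∂_1 − rank ∂_2 = (12 − 5) − 7 = 0, and the invariant factors of ∂_2 are all 1, so H_1 ≅ 0.
  H_2: rank ker ∂_2 − rank ∂_3 = (8 − 7) − 0 = 1, and there is no ∂_3, so H_2 ≅ Z.

Hence the Betti numbers are b_0 = 1, b_1 = 0, b_2 = 1.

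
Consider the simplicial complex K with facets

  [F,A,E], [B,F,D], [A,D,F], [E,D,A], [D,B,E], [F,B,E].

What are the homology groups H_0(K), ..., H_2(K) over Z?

H_0 = Z,  H_1 = 0,  H_2 = Z.

Take the total order A < B < D < E < F on the vertex set. Then K (dimension 2) consists of the simplices:

  0-simplices (5): A, B, D, E, F
  1-simplices (9): AD, AE, AF, BD, BE, BF, DE, DF, EF
  2-simplices (6): ADE, ADF, AEF, BDE, BDF, BEF

Hence C_0 ≅ Z^5, C_1 ≅ Z^9, C_2 ≅ Z^6.

Boundary ∂_1: C_1 → C_0 maps an edge to its endpoints' difference, ∂[p,q] = q − p.
As a 5×9 matrix over Z this has rank 4, with invariant factors (1,1,1,1).

∂_2: C_2 → C_1 sends each 2-simplex [p,q,r] to [q,r] − [p,r] + [p,q]. For instance
  ∂BDE = DE − BE + BD,
  ∂BEF = EF − BF + BE.
As a 9×6 matrix over Z this has rank 5, with invariant factors (1,1,1,1,1).

Now H_k = ker ∂_k / im ∂_{k+1}, so:

  H_0: rank C_0 − rank ∂_1 = 5 − 4 = 1, and the invariant factors of ∂_1 are all 1, so H_0 = Z.
  H_1: rank ker ∂_1 − rank ∂_2 = (9 − 4) − 5 = 0, and the invariant factors of ∂_2 are all 1, so H_1 = 0.
  H_2: rank ker ∂_2 − rank ∂_3 = (6 − 5) − 0 = 1, and there is no ∂_3, so H_2 = Z.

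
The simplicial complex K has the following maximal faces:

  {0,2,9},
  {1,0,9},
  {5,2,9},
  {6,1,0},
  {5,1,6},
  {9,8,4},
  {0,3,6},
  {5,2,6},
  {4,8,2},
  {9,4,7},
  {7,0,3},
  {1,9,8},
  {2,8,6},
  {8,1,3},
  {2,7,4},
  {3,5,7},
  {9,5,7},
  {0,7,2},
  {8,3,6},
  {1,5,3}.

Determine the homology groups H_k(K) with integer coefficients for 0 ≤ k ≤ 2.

H_0 = Z,  H_1 = Z ⊕ Z/2,  H_2 = 0.

Take the total order 0 < 1 < 2 < 3 < 4 < 5 < 6 < 7 < 8 < 9 on the vertex set. Then K (dimension 2) consists of the simplices:

  0-simplices (10): [0], [1], [2], [3], [4], [5], [6], [7], [8], [9]
  1-simplices (30): (30 of them)
  2-simplices (20): (20 of them)

so the chain groups are C_0 ≅ Z^10, C_1 ≅ Z^30, C_2 ≅ Z^20.

∂_1: C_1 → C_0 maps an edge to its endpoints' difference, ∂[p,q] = q − p. For instance
  ∂[4,8] = [8] − [4].
This gives a 10×30 integer matrix of rank 9; reducing to Smith normal form yields diagonal entries (1,1,1,1,1,1,1,1,1).

The boundary map ∂_2: C_2 → C_1 maps a triangle to the signed sum of its edges. For instance
  ∂[1,3,5] = [3,5] − [1,5] + [1,3],
  ∂[3,6,8] = [6,8] − [3,8] + [3,6].
As a 30×20 matrix over Z this has rank 20, with invariant factors (1,1,1,1,1,1,1,1,1,1,1,1,1,1,1,1,1,1,1,2).

Computing H_k = (kernel of ∂_k) / (image of ∂_{k+1}):

  H_0: rank C_0 − rank ∂_1 = 10 − 9 = 1, and the invariant factors of ∂_1 are all 1, so H_0 ≅ Z.
  H_1: rank ker ∂_1 − rank ∂_2 = (30 − 9) − 20 = 1, and ∂_2 has invariant factor 2 > 1, so H_1 ≅ Z ⊕ Z/2.
  H_2: rank ker ∂_2 − rank ∂_3 = (20 − 20) − 0 = 0, and there is no ∂_3, so H_2 ≅ 0.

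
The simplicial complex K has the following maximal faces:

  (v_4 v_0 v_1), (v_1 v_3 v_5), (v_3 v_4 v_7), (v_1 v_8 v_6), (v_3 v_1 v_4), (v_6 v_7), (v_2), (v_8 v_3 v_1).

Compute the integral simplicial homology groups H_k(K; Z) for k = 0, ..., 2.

Take the total order v_0 < v_1 < v_2 < v_3 < v_4 < v_5 < v_6 < v_7 < v_8 on the vertex set. Then K (dimension 2) consists of the simplices:

  0-simplices (9): [v_0], [v_1], [v_2], [v_3], [v_4], [v_5], [v_6], [v_7], [v_8]
  1-simplices (14): [v_0,v_1], [v_0,v_4], [v_1,v_3], [v_1,v_4], [v_1,v_5], [v_1,v_6], [v_1,v_8], [v_3,v_4], [v_3,v_5], [v_3,v_7], [v_3,v_8], [v_4,v_7], [v_6,v_7], [v_6,v_8]
  2-simplices (6): [v_0,v_1,v_4], [v_1,v_3,v_4], [v_1,v_3,v_5], [v_1,v_3,v_8], [v_1,v_6,v_8], [v_3,v_4,v_7]

giving chain groups C_0 ≅ Z^9, C_1 ≅ Z^14, C_2 ≅ Z^6.

∂_1: C_1 → C_0 maps an edge to its endpoints' difference, ∂[p,q] = q − p. For instance
  ∂[v_1,v_5] = [v_5] − [v_1].
As a 9×14 matrix over Z this has rank 7, with invariant factors (1,1,1,1,1,1,1).

The boundary map ∂_2: C_2 → C_1 maps a triangle to the signed sum of its edges. For instance
  ∂[v_0,v_1,v_4] = [v_1,v_4] − [v_0,v_4] + [v_0,v_1],
  ∂[v_1,v_3,v_5] = [v_3,v_5] − [v_1,v_5] + [v_1,v_3].
The resulting 14×6 matrix has rank 6, and its Smith normal form has invariant factors (1,1,1,1,1,1).

Reading off H_k = ker ∂_k / im ∂_{k+1}:

  H_0: rank C_0 − rank ∂_1 = 9 − 7 = 2, and the invariant factors of ∂_1 are all 1, so H_0 = Z^2.
  H_1: rank ker ∂_1 − rank ∂_2 = (14 − 7) − 6 = 1, and the invariant factors of ∂_2 are all 1, so H_1 = Z.
  H_2: rank ker ∂_2 − rank ∂_3 = (6 − 6) − 0 = 0, and there is no ∂_3, so H_2 = 0.

H_0 = Z^2,  H_1 = Z,  H_2 = 0.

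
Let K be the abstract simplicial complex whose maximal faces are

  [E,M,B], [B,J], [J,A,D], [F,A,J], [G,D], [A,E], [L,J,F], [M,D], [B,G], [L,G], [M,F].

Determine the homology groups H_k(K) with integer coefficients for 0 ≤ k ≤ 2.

Take the total order A < B < D < E < F < G < J < L < M on the vertex set. Then K (dimension 2) consists of the simplices:

  0-simplices (9): A, B, D, E, F, G, J, L, M
  1-simplices (17): AD, AE, AF, AJ, BE, BG, BJ, BM, DG, DJ, DM, EM, FJ, FL, FM, GL, JL
  2-simplices (4): ADJ, AFJ, BEM, FJL

Hence C_0 ≅ Z^9, C_1 ≅ Z^17, C_2 ≅ Z^4.

The boundary map ∂_1: C_1 → C_0 sends each edge [p,q] (with p < q) to q − p.
The 9×17 boundary matrix has rank 8 and Smith normal form diag(1,1,1,1,1,1,1,1).

Boundary ∂_2: C_2 → C_1 acts by ∂[p,q,r] = [q,r] − [p,r] + [p,q]. For instance
  ∂BEM = EM − BM + BE,
  ∂ADJ = DJ − AJ + AD.
This gives a 17×4 integer matrix of rank 4; reducing to Smith normal form yields diagonal entries (1,1,1,1).

From H_k ≅ ker(∂_k) / im(∂_{k+1}) we obtain:

  H_0: rank C_0 − rank ∂_1 = 9 − 8 = 1, and the invariant factors of ∂_1 are all 1, so H_0 ≅ Z.
  H_1: rank ker ∂_1 − rank ∂_2 = (17 − 8) − 4 = 5, and the invariant factors of ∂_2 are all 1, so H_1 ≅ Z^5.
  H_2: rank ker ∂_2 − rank ∂_3 = (4 − 4) − 0 = 0, and there is no ∂_3, so H_2 ≅ 0.

H_0 ≅ Z,  H_1 ≅ Z^5,  H_2 = 0.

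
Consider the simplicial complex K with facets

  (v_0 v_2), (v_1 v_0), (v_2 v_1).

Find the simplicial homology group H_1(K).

H_1 = Z.

Take the total order v_0 < v_1 < v_2 on the vertex set. Then K (dimension 1) consists of the simplices:

  0-simplices (3): [v_0], [v_1], [v_2]
  1-simplices (3): [v_0,v_1], [v_0,v_2], [v_1,v_2]

Hence C_0 ≅ Z^3, C_1 ≅ Z^3.

∂_1: C_1 → C_0 is given by ∂[p,q] = [q] − [p].
As a 3×3 matrix over Z this has rank 2, with invariant factors (1,1).

Now H_k = ker ∂_k / im ∂_{k+1}, so:

  H_1: rank ker ∂_1 − rank ∂_2 = (3 − 2) − 0 = 1, and there is no ∂_2, so H_1 ≅ Z.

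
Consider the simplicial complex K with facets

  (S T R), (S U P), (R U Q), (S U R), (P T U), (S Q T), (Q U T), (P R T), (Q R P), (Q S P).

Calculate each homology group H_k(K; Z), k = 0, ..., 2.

H_0 ≅ Z,  H_1 ≅ Z/2,  H_2 = 0.

Order the vertices as P < Q < R < S < T < U. Listing each simplex with vertices in this order, K has dimension 2 with simplices:

  0-simplices (6): P, Q, R, S, T, U
  1-simplices (15): PQ, PR, PS, PT, PU, QR, QS, QT, QU, RS, RT, RU, ST, SU, TU
  2-simplices (10): PQR, PQS, PRT, PSU, PTU, QRU, QST, QTU, RST, RSU

so the chain groups are C_0 ≅ Z^6, C_1 ≅ Z^15, C_2 ≅ Z^10.

The boundary map ∂_1: C_1 → C_0 sends each edge [p,q] (with p < q) to q − p.
This gives a 6×15 integer matrix of rank 5; reducing to Smith normal form yields diagonal entries (1,1,1,1,1).

∂_2: C_2 → C_1 acts by ∂[p,q,r] = [q,r] − [p,r] + [p,q]. For instance
  ∂RSU = SU − RU + RS,
  ∂PQR = QR − PR + PQ.
This gives a 15×10 integer matrix of rank 10; reducing to Smith normal form yields diagonal entries (1,1,1,1,1,1,1,1,1,2).

Reading off H_k = ker ∂_k / im ∂_{k+1}:

  H_0: rank C_0 − rank ∂_1 = 6 − 5 = 1, and the invariant factors of ∂_1 are all 1, so H_0 ≅ Z.
  H_1: rank ker ∂_1 − rank ∂_2 = (15 − 5) − 10 = 0, and ∂_2 has invariant factor 2 > 1, so H_1 ≅ Z/2.
  H_2: rank ker ∂_2 − rank ∂_3 = (10 − 10) − 0 = 0, and there is no ∂_3, so H_2 ≅ 0.

As a check, the Euler characteristic is 6 − 15 + 10 = 1, which agrees with 1 − 0 + 0 = 1.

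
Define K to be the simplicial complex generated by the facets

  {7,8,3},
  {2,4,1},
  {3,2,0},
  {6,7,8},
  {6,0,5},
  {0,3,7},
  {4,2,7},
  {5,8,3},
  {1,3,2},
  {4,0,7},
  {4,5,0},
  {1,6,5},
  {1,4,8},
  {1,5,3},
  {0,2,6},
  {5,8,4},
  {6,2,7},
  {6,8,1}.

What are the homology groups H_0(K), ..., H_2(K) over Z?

K has 9 vertices, 27 edges, 18 triangles.
rank ∂_0 = 0, rank ∂_1 = 8 ⇒ b_0 = 9 − 0 − 8 = 1; all invariant factors of ∂_1 are 1 so no torsion. So H_0 ≅ Z.
rank ∂_1 = 8, rank ∂_2 = 18 ⇒ b_1 = 27 − 8 − 18 = 1; ∂_2 has invariant factor(s) [2] giving torsion. So H_1 ≅ Z ⊕ Z_2.
rank ∂_2 = 18, rank ∂_3 = 0 ⇒ b_2 = 18 − 18 − 0 = 0. So H_2 ≅ 0.

H_0 ≅ Z,  H_1 ≅ Z ⊕ Z_2,  H_2 = 0.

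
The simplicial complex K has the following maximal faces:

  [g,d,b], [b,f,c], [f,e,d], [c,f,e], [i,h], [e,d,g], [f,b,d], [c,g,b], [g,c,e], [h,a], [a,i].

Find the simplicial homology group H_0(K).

Fix the vertex order a < b < c < d < e < f < g < h < i and write every simplex with vertices in increasing order. Then dim K = 2 and the simplices of K are:

  0-simplices (9): a, b, c, d, e, f, g, h, i
  1-simplices (15): ah, ai, bc, bd, bf, bg, ce, cf, cg, de, df, dg, ef, eg, hi
  2-simplices (8): bcf, bcg, bdf, bdg, cef, ceg, def, deg

Hence C_0 ≅ Z^9, C_1 ≅ Z^15, C_2 ≅ Z^8.

∂_1: C_1 → C_0 is given by ∂[p,q] = [q] − [p]. For instance
  ∂df = f − d.
The 9×15 boundary matrix has rank 7 and Smith normal form diag(1,1,1,1,1,1,1).

The boundary map ∂_2: C_2 → C_1 sends each 2-simplex [p,q,r] to [q,r] − [p,r] + [p,q]. For instance
  ∂bdf = df − bf + bd,
  ∂ceg = eg − cg + ce.
This gives a 15×8 integer matrix of rank 7; reducing to Smith normal form yields diagonal entries (1,1,1,1,1,1,1).

From H_k ≅ ker(∂_k) / im(∂_{k+1}) we obtain:

  H_0: rank C_0 − rank ∂_1 = 9 − 7 = 2, and the invariant factors of ∂_1 are all 1, so H_0 = Z^2.

(K is a triangulation of the disjoint union of the 2-sphere S^2 and the circle S^1.)

H_0 = Z^2.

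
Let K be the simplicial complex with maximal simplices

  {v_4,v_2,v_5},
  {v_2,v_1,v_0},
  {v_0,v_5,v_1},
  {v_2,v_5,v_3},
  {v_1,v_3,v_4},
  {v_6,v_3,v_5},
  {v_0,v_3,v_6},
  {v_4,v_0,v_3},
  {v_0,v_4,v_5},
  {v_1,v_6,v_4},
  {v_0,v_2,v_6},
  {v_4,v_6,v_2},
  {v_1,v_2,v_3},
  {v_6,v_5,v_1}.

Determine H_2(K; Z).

H_2 ≅ Z.

We work with the vertex ordering v_0 < v_1 < v_2 < v_3 < v_4 < v_5 < v_6. The simplices of K, each written with vertices in increasing order, are:

  0-simplices (7): [v_0], [v_1], [v_2], [v_3], [v_4], [v_5], [v_6]
  1-simplices (21): (21 of them)
  2-simplices (14): (14 of them)

Hence C_0 ≅ Z^7, C_1 ≅ Z^21, C_2 ≅ Z^14.

The boundary map ∂_1: C_1 → C_0 is given by ∂[p,q] = [q] − [p].
The resulting 7×21 matrix has rank 6, and its Smith normal form has invariant factors (1,1,1,1,1,1).

The boundary map ∂_2: C_2 → C_1 acts by ∂[p,q,r] = [q,r] − [p,r] + [p,q]. For instance
  ∂[v_1,v_4,v_6] = [v_4,v_6] − [v_1,v_6] + [v_1,v_4],
  ∂[v_0,v_3,v_4] = [v_3,v_4] − [v_0,v_4] + [v_0,v_3].
The resulting 21×14 matrix has rank 13, and its Smith normal form has invariant factors (1,1,1,1,1,1,1,1,1,1,1,1,1).

Reading off H_k = ker ∂_k / im ∂_{k+1}:

  H_2: rank ker ∂_2 − rank ∂_3 = (14 − 13) − 0 = 1, and there is no ∂_3, so H_2 ≅ Z.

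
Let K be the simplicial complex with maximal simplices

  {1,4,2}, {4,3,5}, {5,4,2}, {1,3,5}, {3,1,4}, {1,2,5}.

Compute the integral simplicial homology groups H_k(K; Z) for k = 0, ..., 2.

H_0 ≅ Z,  H_1 = 0,  H_2 ≅ Z.

Fix the vertex order 1 < 2 < 3 < 4 < 5 and write every simplex with vertices in increasing order. Then dim K = 2 and the simplices of K are:

  0-simplices (5): [1], [2], [3], [4], [5]
  1-simplices (9): [1,2], [1,3], [1,4], [1,5], [2,4], [2,5], [3,4], [3,5], [4,5]
  2-simplices (6): [1,2,4], [1,2,5], [1,3,4], [1,3,5], [2,4,5], [3,4,5]

Hence C_0 ≅ Z^5, C_1 ≅ Z^9, C_2 ≅ Z^6.

The boundary map ∂_1: C_1 → C_0 maps an edge to its endpoints' difference, ∂[p,q] = q − p.
This gives a 5×9 integer matrix of rank 4; reducing to Smith normal form yields diagonal entries (1,1,1,1).

∂_2: C_2 → C_1 acts by ∂[p,q,r] = [q,r] − [p,r] + [p,q]. For instance
  ∂[3,4,5] = [4,5] − [3,5] + [3,4],
  ∂[1,3,4] = [3,4] − [1,4] + [1,3].
This gives a 9×6 integer matrix of rank 5; reducing to Smith normal form yields diagonal entries (1,1,1,1,1).

From H_k ≅ ker(∂_k) / im(∂_{k+1}) we obtain:

  H_0: rank C_0 − rank ∂_1 = 5 − 4 = 1, and the invariant factors of ∂_1 are all 1, so H_0 ≅ Z.
  H_1: rank ker ∂_1 − rank ∂_2 = (9 − 4) − 5 = 0, and the invariant factors of ∂_2 are all 1, so H_1 ≅ 0.
  H_2: rank ker ∂_2 − rank ∂_3 = (6 − 5) − 0 = 1, and there is no ∂_3, so H_2 ≅ Z.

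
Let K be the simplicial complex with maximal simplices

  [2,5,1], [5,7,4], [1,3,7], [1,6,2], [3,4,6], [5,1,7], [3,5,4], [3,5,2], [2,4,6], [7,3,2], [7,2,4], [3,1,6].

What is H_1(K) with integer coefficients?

Order the vertices as 1 < 2 < 3 < 4 < 5 < 6 < 7. Listing each simplex with vertices in this order, K has dimension 2 with simplices:

  0-simplices (7): [1], [2], [3], [4], [5], [6], [7]
  1-simplices (18): [1,2], [1,3], [1,5], [1,6], [1,7], [2,3], [2,4], [2,5], [2,6], [2,7], [3,4], [3,5], [3,6], [3,7], [4,5], [4,6], [4,7], [5,7]
  2-simplices (12): [1,2,5], [1,2,6], [1,3,6], [1,3,7], [1,5,7], [2,3,5], [2,3,7], [2,4,6], [2,4,7], [3,4,5], [3,4,6], [4,5,7]

Hence C_0 ≅ Z^7, C_1 ≅ Z^18, C_2 ≅ Z^12.

The boundary map ∂_1: C_1 → C_0 sends each edge [p,q] (with p < q) to q − p.
The resulting 7×18 matrix has rank 6, and its Smith normal form has invariant factors (1,1,1,1,1,1).

Boundary ∂_2: C_2 → C_1 maps a triangle to the signed sum of its edges. For instance
  ∂[4,5,7] = [5,7] − [4,7] + [4,5],
  ∂[1,3,7] = [3,7] − [1,7] + [1,3].
As a 18×12 matrix over Z this has rank 12, with invariant factors (1,1,1,1,1,1,1,1,1,1,1,2).

Reading off H_k = ker ∂_k / im ∂_{k+1}:

  H_1: rank ker ∂_1 − rank ∂_2 = (18 − 6) − 12 = 0, and ∂_2 has invariant factor 2 > 1, so H_1 = Z/2.

H_1 = Z/2.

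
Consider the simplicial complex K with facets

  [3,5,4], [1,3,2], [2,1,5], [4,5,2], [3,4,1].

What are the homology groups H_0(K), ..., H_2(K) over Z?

Fix the vertex order 1 < 2 < 3 < 4 < 5 and write every simplex with vertices in increasing order. Then dim K = 2 and the simplices of K are:

  0-simplices (5): [1], [2], [3], [4], [5]
  1-simplices (10): [1,2], [1,3], [1,4], [1,5], [2,3], [2,4], [2,5], [3,4], [3,5], [4,5]
  2-simplices (5): [1,2,3], [1,2,5], [1,3,4], [2,4,5], [3,4,5]

Hence C_0 ≅ Z^5, C_1 ≅ Z^10, C_2 ≅ Z^5.

The boundary map ∂_1: C_1 → C_0 maps an edge to its endpoints' difference, ∂[p,q] = q − p. For instance
  ∂[2,5] = [5] − [2].
The resulting 5×10 matrix has rank 4, and its Smith normal form has invariant factors (1,1,1,1).

Boundary ∂_2: C_2 → C_1 maps a triangle to the signed sum of its edges. For instance
  ∂[1,2,3] = [2,3] − [1,3] + [1,2],
  ∂[2,4,5] = [4,5] − [2,5] + [2,4].
The 10×5 boundary matrix has rank 5 and Smith normal form diag(1,1,1,1,1).

From H_k ≅ ker(∂_k) / im(∂_{k+1}) we obtain:

  H_0: rank C_0 − rank ∂_1 = 5 − 4 = 1, and the invariant factors of ∂_1 are all 1, so H_0 ≅ Z.
  H_1: rank ker ∂_1 − rank ∂_2 = (10 − 4) − 5 = 1, and the invariant factors of ∂_2 are all 1, so H_1 ≅ Z.
  H_2: rank ker ∂_2 − rank ∂_3 = (5 − 5) − 0 = 0, and there is no ∂_3, so H_2 ≅ 0.

H_0 = Z,  H_1 = Z,  H_2 = 0.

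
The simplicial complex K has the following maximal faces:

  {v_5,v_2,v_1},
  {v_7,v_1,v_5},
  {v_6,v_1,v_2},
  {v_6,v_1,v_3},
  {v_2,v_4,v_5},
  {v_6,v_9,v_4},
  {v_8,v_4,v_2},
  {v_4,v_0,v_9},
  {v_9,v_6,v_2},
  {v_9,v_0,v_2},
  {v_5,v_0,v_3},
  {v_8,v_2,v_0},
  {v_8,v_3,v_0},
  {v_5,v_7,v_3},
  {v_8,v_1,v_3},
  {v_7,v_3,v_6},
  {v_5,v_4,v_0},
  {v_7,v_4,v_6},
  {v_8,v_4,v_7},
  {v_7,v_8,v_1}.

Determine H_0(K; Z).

We work with the vertex ordering v_0 < v_1 < v_2 < v_3 < v_4 < v_5 < v_6 < v_7 < v_8 < v_9. The simplices of K, each written with vertices in increasing order, are:

  0-simplices (10): [v_0], [v_1], [v_2], [v_3], [v_4], [v_5], [v_6], [v_7], [v_8], [v_9]
  1-simplices (30): (30 of them)
  2-simplices (20): (20 of them)

giving chain groups C_0 ≅ Z^10, C_1 ≅ Z^30, C_2 ≅ Z^20.

∂_1: C_1 → C_0 is given by ∂[p,q] = [q] − [p]. For instance
  ∂[v_2,v_9] = [v_9] − [v_2].
The resulting 10×30 matrix has rank 9, and its Smith normal form has invariant factors (1,1,1,1,1,1,1,1,1).

The boundary map ∂_2: C_2 → C_1 maps a triangle to the signed sum of its edges. For instance
  ∂[v_0,v_3,v_5] = [v_3,v_5] − [v_0,v_5] + [v_0,v_3],
  ∂[v_2,v_4,v_8] = [v_4,v_8] − [v_2,v_8] + [v_2,v_4].
This gives a 30×20 integer matrix of rank 20; reducing to Smith normal form yields diagonal entries (1,1,1,1,1,1,1,1,1,1,1,1,1,1,1,1,1,1,1,2).

Now H_k = ker ∂_k / im ∂_{k+1}, so:

  H_0: rank C_0 − rank ∂_1 = 10 − 9 = 1, and the invariant factors of ∂_1 are all 1, so H_0 ≅ Z.

(K is a triangulation of the Klein bottle.)

H_0 = Z.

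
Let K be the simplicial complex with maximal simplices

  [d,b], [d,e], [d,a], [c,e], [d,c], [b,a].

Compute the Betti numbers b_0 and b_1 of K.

b_0 = 1, b_1 = 2.

K has 5 vertices, 6 edges.
rank ∂_0 = 0, rank ∂_1 = 4 ⇒ b_0 = 5 − 0 − 4 = 1; all invariant factors of ∂_1 are 1 so no torsion. So H_0 ≅ Z.
rank ∂_1 = 4, rank ∂_2 = 0 ⇒ b_1 = 6 − 4 − 0 = 2. So H_1 ≅ Z^2.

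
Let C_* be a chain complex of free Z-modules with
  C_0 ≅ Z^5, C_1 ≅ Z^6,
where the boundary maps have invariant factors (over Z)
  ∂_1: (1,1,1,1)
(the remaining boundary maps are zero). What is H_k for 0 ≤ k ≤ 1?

H_0: b_0 = 5 − 0 − 4 = 1; torsion from ∂_1 factors > 1: none. So H_0 ≅ Z.
H_1: b_1 = 6 − 4 − 0 = 2; torsion from ∂_2 factors > 1: none. So H_1 ≅ Z^2.

H_0 ≅ Z,  H_1 ≅ Z^2.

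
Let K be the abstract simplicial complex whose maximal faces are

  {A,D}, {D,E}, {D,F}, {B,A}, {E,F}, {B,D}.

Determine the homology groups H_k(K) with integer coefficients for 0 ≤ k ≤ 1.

Take the total order A < B < D < E < F on the vertex set. Then K (dimension 1) consists of the simplices:

  0-simplices (5): A, B, D, E, F
  1-simplices (6): AB, AD, BD, DE, DF, EF

giving chain groups C_0 ≅ Z^5, C_1 ≅ Z^6.

Boundary ∂_1: C_1 → C_0 sends each edge [p,q] (with p < q) to q − p.
The 5×6 boundary matrix has rank 4 and Smith normal form diag(1,1,1,1).

From H_k ≅ ker(∂_k) / im(∂_{k+1}) we obtain:

  H_0: rank C_0 − rank ∂_1 = 5 − 4 = 1, and the invariant factors of ∂_1 are all 1, so H_0 = Z.
  H_1: rank ker ∂_1 − rank ∂_2 = (6 − 4) − 0 = 2, and there is no ∂_2, so H_1 = Z^2.

As a check, the Euler characteristic is 5 − 6 = -1, which agrees with 1 − 2 = -1.

H_0 = Z,  H_1 = Z^2.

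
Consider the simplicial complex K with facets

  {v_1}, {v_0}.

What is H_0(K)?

H_0 = Z^2.

Order the vertices as v_0 < v_1. Listing each simplex with vertices in this order, K has dimension 0 with simplices:

  0-simplices (2): [v_0], [v_1]

so the chain groups are C_0 ≅ Z^2.

From H_k ≅ ker(∂_k) / im(∂_{k+1}) we obtain:

  H_0: rank C_0 − rank ∂_1 = 2 − 0 = 2, and there is no ∂_1, so H_0 ≅ Z^2.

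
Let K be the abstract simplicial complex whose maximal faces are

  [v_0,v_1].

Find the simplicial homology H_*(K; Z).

H_0 ≅ Z,  H_1 = 0.

Take the total order v_0 < v_1 on the vertex set. Then K (dimension 1) consists of the simplices:

  0-simplices (2): [v_0], [v_1]
  1-simplices (1): [v_0,v_1]

Hence C_0 ≅ Z^2, C_1 ≅ Z^1.

The boundary map ∂_1: C_1 → C_0 sends each edge [p,q] (with p < q) to q − p. For instance
  ∂[v_0,v_1] = [v_1] − [v_0].
The resulting 2×1 matrix has rank 1, and its Smith normal form has invariant factors (1).

Now H_k = ker ∂_k / im ∂_{k+1}, so:

  H_0: rank C_0 − rank ∂_1 = 2 − 1 = 1, and the invariant factors of ∂_1 are all 1, so H_0 ≅ Z.
  H_1: rank ker ∂_1 − rank ∂_2 = (1 − 1) − 0 = 0, and there is no ∂_2, so H_1 ≅ 0.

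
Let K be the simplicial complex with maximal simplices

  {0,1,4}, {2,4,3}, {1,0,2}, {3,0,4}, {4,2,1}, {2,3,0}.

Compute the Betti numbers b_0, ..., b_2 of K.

b_0 = 1, b_1 = 0, b_2 = 1.

Take the total order 0 < 1 < 2 < 3 < 4 on the vertex set. Then K (dimension 2) consists of the simplices:

  0-simplices (5): [0], [1], [2], [3], [4]
  1-simplices (9): [0,1], [0,2], [0,3], [0,4], [1,2], [1,4], [2,3], [2,4], [3,4]
  2-simplices (6): [0,1,2], [0,1,4], [0,2,3], [0,3,4], [1,2,4], [2,3,4]

so the chain groups are C_0 ≅ Z^5, C_1 ≅ Z^9, C_2 ≅ Z^6.

The boundary map ∂_1: C_1 → C_0 is given by ∂[p,q] = [q] − [p].
The resulting 5×9 matrix has rank 4, and its Smith normal form has invariant factors (1,1,1,1).

The boundary map ∂_2: C_2 → C_1 maps a triangle to the signed sum of its edges. For instance
  ∂[2,3,4] = [3,4] − [2,4] + [2,3],
  ∂[1,2,4] = [2,4] − [1,4] + [1,2].
The 9×6 boundary matrix has rank 5 and Smith normal form diag(1,1,1,1,1).

Now H_k = ker ∂_k / im ∂_{k+1}, so:

  H_0: rank C_0 − rank ∂_1 = 5 − 4 = 1, and the invariant factors of ∂_1 are all 1, so H_0 ≅ Z.
  H_1: rank ker ∂_1 − rank ∂_2 = (9 − 4) − 5 = 0, and the invariant factors of ∂_2 are all 1, so H_1 ≅ 0.
  H_2: rank ker ∂_2 − rank ∂_3 = (6 − 5) − 0 = 1, and there is no ∂_3, so H_2 ≅ Z.

(K is a triangulation of the 2-sphere S^2.)

Hence the Betti numbers are b_0 = 1, b_1 = 0, b_2 = 1.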